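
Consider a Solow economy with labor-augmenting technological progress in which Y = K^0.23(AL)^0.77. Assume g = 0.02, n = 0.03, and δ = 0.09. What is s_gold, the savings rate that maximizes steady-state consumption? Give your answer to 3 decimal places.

s_gold = 0.230

Break-even investment rate: n + g + δ = 0.03 + 0.02 + 0.09 = 0.14.
At the golden rule MPK = n+g+δ, and in any Cobb-Douglas steady state s = (n+g+δ)·k/y = MPK·k/y = capital's share 0.23.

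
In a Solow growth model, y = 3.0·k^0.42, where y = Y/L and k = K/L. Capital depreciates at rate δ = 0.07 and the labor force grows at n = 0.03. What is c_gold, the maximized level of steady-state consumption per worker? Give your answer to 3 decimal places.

c_gold ≈ 10.899

Break-even investment rate: n + δ = 0.03 + 0.07 = 0.1.
Golden rule sets MPK = n+δ: 0.42·3.0·k^(0.42−1) = 0.1, so k_gold = (0.42·3.0/0.1)^(1/0.58) ≈ 78.9206.
y_gold = 3.0·78.9206^0.42 ≈ 18.7906.
c_gold = y_gold − (n+δ)·k_gold = 18.7906 − 0.1·78.9206 ≈ 10.8986.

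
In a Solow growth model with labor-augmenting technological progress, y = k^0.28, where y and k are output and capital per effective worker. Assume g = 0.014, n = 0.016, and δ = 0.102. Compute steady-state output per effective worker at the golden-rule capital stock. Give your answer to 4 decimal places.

y_gold ≈ 1.3397

Capital per effective worker breaks even when investment replaces (n + g + δ)·k; here n + g + δ = 0.132.
Maximizing c = f(k) − (n+g+δ)·k gives f'(k) = n+g+δ, i.e. 0.28·k^(0.28−1) = 0.132, so k_gold = (0.28/0.132)^(1/0.72) ≈ 2.8418.
Output: y_gold = k_gold^0.28 = 2.8418^0.28 ≈ 1.3397.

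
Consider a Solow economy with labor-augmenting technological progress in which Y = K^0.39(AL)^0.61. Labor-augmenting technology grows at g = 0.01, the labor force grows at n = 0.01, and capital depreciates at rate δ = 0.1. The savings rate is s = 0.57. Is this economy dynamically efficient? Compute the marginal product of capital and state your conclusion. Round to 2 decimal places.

The effective depreciation rate is n + g + δ = 0.01 + 0.01 + 0.1 = 0.12.
Steady-state k*: s·k^0.39 = 0.12·k gives k* = (0.57/0.12)^(1/0.61) ≈ 12.8627.
MPK = 0.39·12.8627^(-0.61) ≈ 0.0821.
MPK < n+g+δ = 0.12, so the economy is dynamically inefficient (over-saving).

dynamically inefficient; MPK ≈ 0.08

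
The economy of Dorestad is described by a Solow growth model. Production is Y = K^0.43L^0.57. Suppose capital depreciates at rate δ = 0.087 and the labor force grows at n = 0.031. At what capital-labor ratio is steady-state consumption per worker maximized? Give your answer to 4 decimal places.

k_gold ≈ 9.6658

The effective depreciation rate is n + δ = 0.031 + 0.087 = 0.118.
Setting f'(k) = n+δ gives 0.43·k^(0.43−1) = 0.118, hence k_gold = (0.43/0.118)^(1/0.57) ≈ 9.6658.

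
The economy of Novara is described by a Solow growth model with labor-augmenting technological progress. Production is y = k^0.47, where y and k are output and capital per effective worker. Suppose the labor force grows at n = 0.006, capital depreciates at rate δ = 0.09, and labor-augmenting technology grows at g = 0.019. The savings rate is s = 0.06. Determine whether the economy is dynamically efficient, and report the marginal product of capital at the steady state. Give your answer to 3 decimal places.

dynamically efficient; MPK ≈ 0.901

n + g + δ = 0.006 + 0.019 + 0.09 = 0.115.
Steady-state k*: s·k^0.47 = 0.115·k gives k* = (0.06/0.115)^(1/0.53) ≈ 0.2930.
MPK = 0.47·0.2930^(-0.53) ≈ 0.9008.
MPK > n+g+δ = 0.115, so the economy is dynamically efficient (under-saving).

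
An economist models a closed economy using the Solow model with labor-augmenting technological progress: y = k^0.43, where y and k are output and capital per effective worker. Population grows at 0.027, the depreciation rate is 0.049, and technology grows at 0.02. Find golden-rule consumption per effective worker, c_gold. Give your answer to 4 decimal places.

c_gold ≈ 1.7666

Capital per effective worker breaks even when investment replaces (n + g + δ)·k; here n + g + δ = 0.096.
Setting f'(k) = n+g+δ gives 0.43·k^(0.43−1) = 0.096, hence k_gold = (0.43/0.096)^(1/0.57) ≈ 13.8820.
y_gold = 13.8820^0.43 ≈ 3.0992.
c_gold = y_gold − (n+g+δ)·k_gold = 3.0992 − 0.096·13.8820 ≈ 1.7666.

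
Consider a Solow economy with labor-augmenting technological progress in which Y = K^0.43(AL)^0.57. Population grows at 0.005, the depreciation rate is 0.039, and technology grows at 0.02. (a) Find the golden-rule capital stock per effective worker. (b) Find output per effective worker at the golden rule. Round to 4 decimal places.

(a) k_gold ≈ 28.2737; (b) y_gold ≈ 4.2082

n + g + δ = 0.005 + 0.02 + 0.039 = 0.064.
Golden rule sets MPK = n+g+δ: 0.43·k^(0.43−1) = 0.064, so k_gold = (0.43/0.064)^(1/0.57) ≈ 28.2737.
y_gold = 28.2737^0.43 ≈ 4.2082.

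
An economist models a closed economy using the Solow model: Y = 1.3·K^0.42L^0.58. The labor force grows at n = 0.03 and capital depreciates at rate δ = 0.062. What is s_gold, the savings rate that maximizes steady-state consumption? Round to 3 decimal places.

Break-even investment rate: n + δ = 0.03 + 0.062 = 0.092.
At the golden rule MPK = n+δ, and in any Cobb-Douglas steady state s = (n+δ)·k/y = MPK·k/y = capital's share 0.42.

s_gold = 0.420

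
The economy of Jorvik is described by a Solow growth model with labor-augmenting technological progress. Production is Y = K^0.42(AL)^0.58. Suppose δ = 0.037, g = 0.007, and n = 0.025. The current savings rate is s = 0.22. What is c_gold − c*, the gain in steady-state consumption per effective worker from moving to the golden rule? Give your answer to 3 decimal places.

Δc ≈ 0.339

Break-even investment rate: n + g + δ = 0.025 + 0.007 + 0.037 = 0.069.
Current steady state (s = 0.22): k* = (0.22/0.069)^(1/0.58) ≈ 7.3830, y* = 7.3830^0.42 ≈ 2.3156, c* = (1−0.22)·2.3156 ≈ 1.8061.
At the golden rule the marginal product of capital equals n+g+δ: 0.42·k^(0.42−1) = 0.069. Solving, k_gold = (0.42/0.069)^(1/0.58) ≈ 22.5120.
y_gold = 22.5120^0.42 ≈ 3.6984, c_gold = y_gold − 0.069·k_gold ≈ 2.1451.
Gain: Δc = 2.1451 − 1.8061 ≈ 0.3389.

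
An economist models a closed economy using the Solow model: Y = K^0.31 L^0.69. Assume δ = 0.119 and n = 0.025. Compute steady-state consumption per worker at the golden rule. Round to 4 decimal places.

Capital per worker breaks even when investment replaces (n + δ)·k; here n + δ = 0.144.
Golden rule sets MPK = n+δ: 0.31·k^(0.31−1) = 0.144, so k_gold = (0.31/0.144)^(1/0.69) ≈ 3.0381.
y_gold = 3.0381^0.31 ≈ 1.4113.
c_gold = y_gold − (n+δ)·k_gold = 1.4113 − 0.144·3.0381 ≈ 0.9738.

c_gold ≈ 0.9738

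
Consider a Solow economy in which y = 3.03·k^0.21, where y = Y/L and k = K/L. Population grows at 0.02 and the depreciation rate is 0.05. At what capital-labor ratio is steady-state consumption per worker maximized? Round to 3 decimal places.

k_gold ≈ 16.345

Break-even investment rate: n + δ = 0.02 + 0.05 = 0.07.
Setting f'(k) = n+δ gives 0.21·3.03·k^(0.21−1) = 0.07, hence k_gold = (0.21·3.03/0.07)^(1/0.79) ≈ 16.3445.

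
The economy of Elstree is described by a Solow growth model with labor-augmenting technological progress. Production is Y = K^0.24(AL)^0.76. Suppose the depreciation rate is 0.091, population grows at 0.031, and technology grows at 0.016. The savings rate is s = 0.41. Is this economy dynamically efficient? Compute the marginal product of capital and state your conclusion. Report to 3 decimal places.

dynamically inefficient; MPK ≈ 0.081

Capital per effective worker breaks even when investment replaces (n + g + δ)·k; here n + g + δ = 0.138.
Steady-state k*: s·k^0.24 = 0.138·k gives k* = (0.41/0.138)^(1/0.76) ≈ 4.1903.
MPK = 0.24·4.1903^(-0.76) ≈ 0.0808.
MPK < n+g+δ = 0.138, so the economy is dynamically inefficient (over-saving).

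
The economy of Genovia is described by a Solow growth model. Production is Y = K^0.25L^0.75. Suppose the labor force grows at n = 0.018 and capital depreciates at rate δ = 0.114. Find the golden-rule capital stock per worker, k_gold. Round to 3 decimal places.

The effective depreciation rate is n + δ = 0.018 + 0.114 = 0.132.
Setting f'(k) = n+δ gives 0.25·k^(0.25−1) = 0.132, hence k_gold = (0.25/0.132)^(1/0.75) ≈ 2.3433.

k_gold ≈ 2.343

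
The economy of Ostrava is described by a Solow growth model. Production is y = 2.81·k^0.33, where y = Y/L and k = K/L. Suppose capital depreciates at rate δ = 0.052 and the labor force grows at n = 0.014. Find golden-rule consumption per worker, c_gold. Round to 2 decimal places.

c_gold ≈ 6.92

Capital per worker breaks even when investment replaces (n + δ)·k; here n + δ = 0.066.
Maximizing c = f(k) − (n+δ)·k gives f'(k) = n+δ, i.e. 0.33·2.81·k^(0.33−1) = 0.066, so k_gold = (0.33·2.81/0.066)^(1/0.67) ≈ 51.6357.
y_gold = 2.81·51.6357^0.33 ≈ 10.3271.
c_gold = y_gold − (n+δ)·k_gold = 10.3271 − 0.066·51.6357 ≈ 6.9192.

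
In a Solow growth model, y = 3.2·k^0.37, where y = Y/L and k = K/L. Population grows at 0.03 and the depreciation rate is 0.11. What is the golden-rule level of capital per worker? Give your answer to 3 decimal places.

n + δ = 0.03 + 0.11 = 0.14.
Golden rule sets MPK = n+δ: 0.37·3.2·k^(0.37−1) = 0.14, so k_gold = (0.37·3.2/0.14)^(1/0.63) ≈ 29.6335.

k_gold ≈ 29.634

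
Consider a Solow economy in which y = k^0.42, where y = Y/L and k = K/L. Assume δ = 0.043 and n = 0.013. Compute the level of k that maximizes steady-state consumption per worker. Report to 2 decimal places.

k_gold ≈ 32.26

n + δ = 0.013 + 0.043 = 0.056.
At the golden rule the marginal product of capital equals n+δ: 0.42·k^(0.42−1) = 0.056. Solving, k_gold = (0.42/0.056)^(1/0.58) ≈ 32.2646.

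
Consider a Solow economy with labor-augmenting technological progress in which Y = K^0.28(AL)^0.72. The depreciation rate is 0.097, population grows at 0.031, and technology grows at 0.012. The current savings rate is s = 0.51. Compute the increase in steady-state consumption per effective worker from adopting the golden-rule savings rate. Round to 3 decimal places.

The effective depreciation rate is n + g + δ = 0.031 + 0.012 + 0.097 = 0.14.
Current steady state (s = 0.51): k* = (0.51/0.14)^(1/0.72) ≈ 6.0226, y* = 6.0226^0.28 ≈ 1.6533, c* = (1−0.51)·1.6533 ≈ 0.8101.
Golden rule sets MPK = n+g+δ: 0.28·k^(0.28−1) = 0.14, so k_gold = (0.28/0.14)^(1/0.72) ≈ 2.6188.
y_gold = 2.6188^0.28 ≈ 1.3094, c_gold = y_gold − 0.14·k_gold ≈ 0.9428.
Gain: Δc = 0.9428 − 0.8101 ≈ 0.1327.

Δc ≈ 0.133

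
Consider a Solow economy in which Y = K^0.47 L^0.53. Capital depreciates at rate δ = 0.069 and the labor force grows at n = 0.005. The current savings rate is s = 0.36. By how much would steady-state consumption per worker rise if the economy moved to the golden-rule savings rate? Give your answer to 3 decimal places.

n + δ = 0.005 + 0.069 = 0.074.
Current steady state (s = 0.36): k* = (0.36/0.074)^(1/0.53) ≈ 19.7861, y* = 19.7861^0.47 ≈ 4.0671, c* = (1−0.36)·4.0671 ≈ 2.6030.
At the golden rule the marginal product of capital equals n+δ: 0.47·k^(0.47−1) = 0.074. Solving, k_gold = (0.47/0.074)^(1/0.53) ≈ 32.7221.
y_gold = 32.7221^0.47 ≈ 5.1520, c_gold = y_gold − 0.074·k_gold ≈ 2.7306.
Gain: Δc = 2.7306 − 2.6030 ≈ 0.1276.

Δc ≈ 0.128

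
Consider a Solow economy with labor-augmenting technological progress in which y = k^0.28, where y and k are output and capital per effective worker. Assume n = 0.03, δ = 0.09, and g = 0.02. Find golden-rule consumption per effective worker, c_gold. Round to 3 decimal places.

c_gold ≈ 0.943

n + g + δ = 0.03 + 0.02 + 0.09 = 0.14.
Setting f'(k) = n+g+δ gives 0.28·k^(0.28−1) = 0.14, hence k_gold = (0.28/0.14)^(1/0.72) ≈ 2.6188.
y_gold = 2.6188^0.28 ≈ 1.3094.
c_gold = y_gold − (n+g+δ)·k_gold = 1.3094 − 0.14·2.6188 ≈ 0.9428.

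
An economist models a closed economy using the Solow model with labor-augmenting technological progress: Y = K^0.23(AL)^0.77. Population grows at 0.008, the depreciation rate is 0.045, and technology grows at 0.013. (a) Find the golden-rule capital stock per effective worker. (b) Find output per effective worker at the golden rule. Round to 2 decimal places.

(a) k_gold ≈ 5.06; (b) y_gold ≈ 1.45

n + g + δ = 0.008 + 0.013 + 0.045 = 0.066.
At the golden rule the marginal product of capital equals n+g+δ: 0.23·k^(0.23−1) = 0.066. Solving, k_gold = (0.23/0.066)^(1/0.77) ≈ 5.0598.
y_gold = 5.0598^0.23 ≈ 1.4519.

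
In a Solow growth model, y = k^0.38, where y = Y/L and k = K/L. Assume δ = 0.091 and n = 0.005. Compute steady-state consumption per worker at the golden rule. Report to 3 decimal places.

n + δ = 0.005 + 0.091 = 0.096.
At the golden rule the marginal product of capital equals n+δ: 0.38·k^(0.38−1) = 0.096. Solving, k_gold = (0.38/0.096)^(1/0.62) ≈ 9.1988.
y_gold = 9.1988^0.38 ≈ 2.3239.
c_gold = y_gold − (n+δ)·k_gold = 2.3239 − 0.096·9.1988 ≈ 1.4408.

c_gold ≈ 1.441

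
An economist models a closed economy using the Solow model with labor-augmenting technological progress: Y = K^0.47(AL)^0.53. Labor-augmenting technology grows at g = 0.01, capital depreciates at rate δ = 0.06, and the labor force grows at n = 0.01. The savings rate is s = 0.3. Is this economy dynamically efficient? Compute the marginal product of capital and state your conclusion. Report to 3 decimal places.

Capital per effective worker breaks even when investment replaces (n + g + δ)·k; here n + g + δ = 0.08.
Steady-state k*: s·k^0.47 = 0.08·k gives k* = (0.3/0.08)^(1/0.53) ≈ 12.1082.
MPK = 0.47·12.1082^(-0.53) ≈ 0.1253.
MPK > n+g+δ = 0.08, so the economy is dynamically efficient (under-saving).

dynamically efficient; MPK ≈ 0.125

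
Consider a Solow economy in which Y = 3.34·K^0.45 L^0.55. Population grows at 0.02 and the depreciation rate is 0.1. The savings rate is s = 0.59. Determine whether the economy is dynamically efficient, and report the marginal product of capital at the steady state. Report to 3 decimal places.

Break-even investment rate: n + δ = 0.02 + 0.1 = 0.12.
Steady-state k*: s·A·k^0.45 = 0.12·k gives k* = (0.59·3.34/0.12)^(1/0.55) ≈ 162.1248.
MPK = 0.45·3.34·162.1248^(-0.55) ≈ 0.0915.
MPK < n+δ = 0.12, so the economy is dynamically inefficient (over-saving).

dynamically inefficient; MPK ≈ 0.092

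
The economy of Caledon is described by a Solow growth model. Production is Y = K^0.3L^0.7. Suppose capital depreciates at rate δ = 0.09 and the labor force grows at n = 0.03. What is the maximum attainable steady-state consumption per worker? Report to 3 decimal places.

n + δ = 0.03 + 0.09 = 0.12.
Maximizing c = f(k) − (n+δ)·k gives f'(k) = n+δ, i.e. 0.3·k^(0.3−1) = 0.12, so k_gold = (0.3/0.12)^(1/0.7) ≈ 3.7024.
y_gold = 3.7024^0.3 ≈ 1.4810.
c_gold = y_gold − (n+δ)·k_gold = 1.4810 − 0.12·3.7024 ≈ 1.0367.

c_gold ≈ 1.037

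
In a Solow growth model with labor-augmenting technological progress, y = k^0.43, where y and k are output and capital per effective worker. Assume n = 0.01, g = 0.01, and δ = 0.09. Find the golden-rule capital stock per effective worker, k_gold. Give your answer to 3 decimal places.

The effective depreciation rate is n + g + δ = 0.01 + 0.01 + 0.09 = 0.11.
Setting f'(k) = n+g+δ gives 0.43·k^(0.43−1) = 0.11, hence k_gold = (0.43/0.11)^(1/0.57) ≈ 10.9328.

k_gold ≈ 10.933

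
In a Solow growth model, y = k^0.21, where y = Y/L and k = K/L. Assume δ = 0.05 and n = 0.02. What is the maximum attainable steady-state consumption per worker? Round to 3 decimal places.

n + δ = 0.02 + 0.05 = 0.07.
At the golden rule the marginal product of capital equals n+δ: 0.21·k^(0.21−1) = 0.07. Solving, k_gold = (0.21/0.07)^(1/0.79) ≈ 4.0175.
y_gold = 4.0175^0.21 ≈ 1.3392.
c_gold = y_gold − (n+δ)·k_gold = 1.3392 − 0.07·4.0175 ≈ 1.0579.

c_gold ≈ 1.058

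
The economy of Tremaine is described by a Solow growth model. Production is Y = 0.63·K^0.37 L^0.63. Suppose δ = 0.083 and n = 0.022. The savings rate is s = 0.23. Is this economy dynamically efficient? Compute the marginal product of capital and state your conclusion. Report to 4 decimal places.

The effective depreciation rate is n + δ = 0.022 + 0.083 = 0.105.
Steady-state k*: s·A·k^0.37 = 0.105·k gives k* = (0.23·0.63/0.105)^(1/0.63) ≈ 1.6674.
MPK = 0.37·0.63·1.6674^(-0.63) ≈ 0.1689.
MPK > n+δ = 0.105, so the economy is dynamically efficient (under-saving).

dynamically efficient; MPK ≈ 0.1689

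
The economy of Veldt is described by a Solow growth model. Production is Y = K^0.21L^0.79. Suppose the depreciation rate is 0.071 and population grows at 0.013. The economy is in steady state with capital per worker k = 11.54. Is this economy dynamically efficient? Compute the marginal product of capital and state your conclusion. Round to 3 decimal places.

dynamically inefficient; MPK ≈ 0.030

Capital per worker breaks even when investment replaces (n + δ)·k; here n + δ = 0.084.
MPK = 0.21·k^(0.21−1) = 0.21·11.54^(-0.79) ≈ 0.0304.
MPK < 0.084, so the economy is dynamically inefficient (over-saving).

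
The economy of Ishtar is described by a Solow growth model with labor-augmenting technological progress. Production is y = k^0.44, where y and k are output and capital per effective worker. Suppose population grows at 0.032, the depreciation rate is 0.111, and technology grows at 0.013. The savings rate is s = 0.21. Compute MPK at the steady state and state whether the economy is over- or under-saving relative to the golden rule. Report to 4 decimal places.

under-saving; MPK ≈ 0.3269

n + g + δ = 0.032 + 0.013 + 0.111 = 0.156.
Steady-state k*: s·k^0.44 = 0.156·k gives k* = (0.21/0.156)^(1/0.56) ≈ 1.7003.
MPK = 0.44·1.7003^(-0.56) ≈ 0.3269.
MPK > n+g+δ = 0.156, so the economy is dynamically efficient (under-saving).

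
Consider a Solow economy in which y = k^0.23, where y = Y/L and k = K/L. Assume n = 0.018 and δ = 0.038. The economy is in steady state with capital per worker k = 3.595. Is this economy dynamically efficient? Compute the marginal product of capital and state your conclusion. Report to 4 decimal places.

dynamically efficient; MPK ≈ 0.0859

Break-even investment rate: n + δ = 0.018 + 0.038 = 0.056.
MPK = 0.23·k^(0.23−1) = 0.23·3.595^(-0.77) ≈ 0.0859.
MPK > 0.056, so the economy is dynamically efficient (under-saving).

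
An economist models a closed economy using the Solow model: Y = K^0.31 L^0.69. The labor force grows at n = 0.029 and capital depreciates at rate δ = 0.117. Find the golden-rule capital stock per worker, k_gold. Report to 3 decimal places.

k_gold ≈ 2.978

Break-even investment rate: n + δ = 0.029 + 0.117 = 0.146.
Golden rule sets MPK = n+δ: 0.31·k^(0.31−1) = 0.146, so k_gold = (0.31/0.146)^(1/0.69) ≈ 2.9780.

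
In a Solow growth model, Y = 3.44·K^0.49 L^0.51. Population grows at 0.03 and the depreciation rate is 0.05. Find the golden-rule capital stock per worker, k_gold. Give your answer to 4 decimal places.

k_gold ≈ 393.9315

Break-even investment rate: n + δ = 0.03 + 0.05 = 0.08.
Golden rule sets MPK = n+δ: 0.49·3.44·k^(0.49−1) = 0.08, so k_gold = (0.49·3.44/0.08)^(1/0.51) ≈ 393.9315.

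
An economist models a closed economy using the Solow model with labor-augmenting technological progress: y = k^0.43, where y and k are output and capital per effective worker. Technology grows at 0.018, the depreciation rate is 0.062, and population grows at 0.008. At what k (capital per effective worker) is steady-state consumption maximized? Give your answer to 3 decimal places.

k_gold ≈ 16.171

Capital per effective worker breaks even when investment replaces (n + g + δ)·k; here n + g + δ = 0.088.
At the golden rule the marginal product of capital equals n+g+δ: 0.43·k^(0.43−1) = 0.088. Solving, k_gold = (0.43/0.088)^(1/0.57) ≈ 16.1714.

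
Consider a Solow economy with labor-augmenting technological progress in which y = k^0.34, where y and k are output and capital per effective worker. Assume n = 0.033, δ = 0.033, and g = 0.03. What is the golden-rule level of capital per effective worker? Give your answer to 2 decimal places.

The effective depreciation rate is n + g + δ = 0.033 + 0.03 + 0.033 = 0.096.
Golden rule sets MPK = n+g+δ: 0.34·k^(0.34−1) = 0.096, so k_gold = (0.34/0.096)^(1/0.66) ≈ 6.7941.

k_gold ≈ 6.79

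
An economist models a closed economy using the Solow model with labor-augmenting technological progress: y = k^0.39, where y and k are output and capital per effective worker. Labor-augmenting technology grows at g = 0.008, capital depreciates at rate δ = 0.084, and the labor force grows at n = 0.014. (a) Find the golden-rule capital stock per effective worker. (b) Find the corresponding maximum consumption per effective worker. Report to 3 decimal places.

(a) k_gold ≈ 8.462; (b) c_gold ≈ 1.403

Capital per effective worker breaks even when investment replaces (n + g + δ)·k; here n + g + δ = 0.106.
Setting f'(k) = n+g+δ gives 0.39·k^(0.39−1) = 0.106, hence k_gold = (0.39/0.106)^(1/0.61) ≈ 8.4620.
y_gold = 8.4620^0.39 ≈ 2.2999; c_gold = y_gold − 0.106·k_gold ≈ 1.4030.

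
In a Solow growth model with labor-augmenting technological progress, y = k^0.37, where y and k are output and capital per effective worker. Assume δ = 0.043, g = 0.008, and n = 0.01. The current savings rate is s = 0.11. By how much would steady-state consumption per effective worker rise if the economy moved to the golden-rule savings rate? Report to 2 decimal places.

Δc ≈ 0.56

Capital per effective worker breaks even when investment replaces (n + g + δ)·k; here n + g + δ = 0.061.
Current steady state (s = 0.11): k* = (0.11/0.061)^(1/0.63) ≈ 2.5495, y* = 2.5495^0.37 ≈ 1.4138, c* = (1−0.11)·1.4138 ≈ 1.2583.
Golden rule sets MPK = n+g+δ: 0.37·k^(0.37−1) = 0.061, so k_gold = (0.37/0.061)^(1/0.63) ≈ 17.4845.
y_gold = 17.4845^0.37 ≈ 2.8826, c_gold = y_gold − 0.061·k_gold ≈ 1.8160.
Gain: Δc = 1.8160 − 1.2583 ≈ 0.5578.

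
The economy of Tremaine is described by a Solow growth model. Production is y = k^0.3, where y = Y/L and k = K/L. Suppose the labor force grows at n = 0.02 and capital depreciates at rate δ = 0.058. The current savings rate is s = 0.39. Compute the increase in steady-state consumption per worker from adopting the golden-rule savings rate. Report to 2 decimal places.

n + δ = 0.02 + 0.058 = 0.078.
Current steady state (s = 0.39): k* = (0.39/0.078)^(1/0.7) ≈ 9.9662, y* = 9.9662^0.3 ≈ 1.9932, c* = (1−0.39)·1.9932 ≈ 1.2159.
At the golden rule the marginal product of capital equals n+δ: 0.3·k^(0.3−1) = 0.078. Solving, k_gold = (0.3/0.078)^(1/0.7) ≈ 6.8510.
y_gold = 6.8510^0.3 ≈ 1.7813, c_gold = y_gold − 0.078·k_gold ≈ 1.2469.
Gain: Δc = 1.2469 − 1.2159 ≈ 0.0310.

Δc ≈ 0.03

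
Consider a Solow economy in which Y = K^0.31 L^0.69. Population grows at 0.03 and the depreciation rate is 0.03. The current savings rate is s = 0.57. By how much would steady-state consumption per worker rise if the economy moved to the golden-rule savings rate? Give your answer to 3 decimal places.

Δc ≈ 0.261

The effective depreciation rate is n + δ = 0.03 + 0.03 = 0.06.
Current steady state (s = 0.57): k* = (0.57/0.06)^(1/0.69) ≈ 26.1211, y* = 26.1211^0.31 ≈ 2.7496, c* = (1−0.57)·2.7496 ≈ 1.1823.
Setting f'(k) = n+δ gives 0.31·k^(0.31−1) = 0.06, hence k_gold = (0.31/0.06)^(1/0.69) ≈ 10.8053.
y_gold = 10.8053^0.31 ≈ 2.0914, c_gold = y_gold − 0.06·k_gold ≈ 1.4430.
Gain: Δc = 1.4430 − 1.1823 ≈ 0.2607.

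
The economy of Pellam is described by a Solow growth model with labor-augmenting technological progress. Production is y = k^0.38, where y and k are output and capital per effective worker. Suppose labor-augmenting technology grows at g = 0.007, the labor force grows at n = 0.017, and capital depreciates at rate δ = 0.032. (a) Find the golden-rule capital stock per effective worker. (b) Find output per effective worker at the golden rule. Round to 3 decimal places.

(a) k_gold ≈ 21.942; (b) y_gold ≈ 3.234

n + g + δ = 0.017 + 0.007 + 0.032 = 0.056.
Maximizing c = f(k) − (n+g+δ)·k gives f'(k) = n+g+δ, i.e. 0.38·k^(0.38−1) = 0.056, so k_gold = (0.38/0.056)^(1/0.62) ≈ 21.9424.
y_gold = 21.9424^0.38 ≈ 3.2336.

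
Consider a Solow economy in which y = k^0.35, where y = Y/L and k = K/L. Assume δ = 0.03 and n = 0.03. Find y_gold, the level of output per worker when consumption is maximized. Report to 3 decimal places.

y_gold ≈ 2.585

The effective depreciation rate is n + δ = 0.03 + 0.03 = 0.06.
Maximizing c = f(k) − (n+δ)·k gives f'(k) = n+δ, i.e. 0.35·k^(0.35−1) = 0.06, so k_gold = (0.35/0.06)^(1/0.65) ≈ 15.0776.
Output: y_gold = k_gold^0.35 = 15.0776^0.35 ≈ 2.5847.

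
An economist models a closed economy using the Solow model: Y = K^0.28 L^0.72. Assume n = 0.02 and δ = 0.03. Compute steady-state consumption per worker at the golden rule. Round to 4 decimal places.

c_gold ≈ 1.4070

Break-even investment rate: n + δ = 0.02 + 0.03 = 0.05.
Setting f'(k) = n+δ gives 0.28·k^(0.28−1) = 0.05, hence k_gold = (0.28/0.05)^(1/0.72) ≈ 10.9433.
y_gold = 10.9433^0.28 ≈ 1.9542.
c_gold = y_gold − (n+δ)·k_gold = 1.9542 − 0.05·10.9433 ≈ 1.4070.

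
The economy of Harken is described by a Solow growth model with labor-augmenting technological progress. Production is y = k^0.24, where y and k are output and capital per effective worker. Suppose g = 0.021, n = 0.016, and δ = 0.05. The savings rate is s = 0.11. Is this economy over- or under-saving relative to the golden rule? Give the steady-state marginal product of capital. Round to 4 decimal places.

n + g + δ = 0.016 + 0.021 + 0.05 = 0.087.
Steady-state k*: s·k^0.24 = 0.087·k gives k* = (0.11/0.087)^(1/0.76) ≈ 1.3616.
MPK = 0.24·1.3616^(-0.76) ≈ 0.1898.
MPK > n+g+δ = 0.087, so the economy is dynamically efficient (under-saving).

under-saving; MPK ≈ 0.1898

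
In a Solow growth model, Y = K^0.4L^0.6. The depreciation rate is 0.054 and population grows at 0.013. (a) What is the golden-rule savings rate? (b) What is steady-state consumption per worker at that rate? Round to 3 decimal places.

The effective depreciation rate is n + δ = 0.013 + 0.054 = 0.067.
For Cobb-Douglas, s_gold equals capital's share: s_gold = 0.4.
Golden rule sets MPK = n+δ: 0.4·k^(0.4−1) = 0.067, so k_gold = (0.4/0.067)^(1/0.6) ≈ 19.6476.
y_gold = 19.6476^0.4 ≈ 3.2910; c_gold = (1−0.4)·y_gold ≈ 1.9746.

(a) s_gold = 0.400; (b) c_gold ≈ 1.975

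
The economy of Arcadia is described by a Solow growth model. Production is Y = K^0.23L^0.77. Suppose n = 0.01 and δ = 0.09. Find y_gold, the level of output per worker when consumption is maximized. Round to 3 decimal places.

y_gold ≈ 1.282

n + δ = 0.01 + 0.09 = 0.1.
Setting f'(k) = n+δ gives 0.23·k^(0.23−1) = 0.1, hence k_gold = (0.23/0.1)^(1/0.77) ≈ 2.9497.
Output: y_gold = k_gold^0.23 = 2.9497^0.23 ≈ 1.2825.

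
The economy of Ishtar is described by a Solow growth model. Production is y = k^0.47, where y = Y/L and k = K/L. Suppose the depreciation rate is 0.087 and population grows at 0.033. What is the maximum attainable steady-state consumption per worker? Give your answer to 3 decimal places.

The effective depreciation rate is n + δ = 0.033 + 0.087 = 0.12.
At the golden rule the marginal product of capital equals n+δ: 0.47·k^(0.47−1) = 0.12. Solving, k_gold = (0.47/0.12)^(1/0.53) ≈ 13.1435.
y_gold = 13.1435^0.47 ≈ 3.3558.
c_gold = y_gold − (n+δ)·k_gold = 3.3558 − 0.12·13.1435 ≈ 1.7786.

c_gold ≈ 1.779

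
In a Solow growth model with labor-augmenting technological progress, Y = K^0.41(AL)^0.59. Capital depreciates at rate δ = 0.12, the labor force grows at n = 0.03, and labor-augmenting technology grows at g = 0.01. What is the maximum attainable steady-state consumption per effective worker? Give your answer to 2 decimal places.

c_gold ≈ 1.13

n + g + δ = 0.03 + 0.01 + 0.12 = 0.16.
Maximizing c = f(k) − (n+g+δ)·k gives f'(k) = n+g+δ, i.e. 0.41·k^(0.41−1) = 0.16, so k_gold = (0.41/0.16)^(1/0.59) ≈ 4.9278.
y_gold = 4.9278^0.41 ≈ 1.9230.
c_gold = y_gold − (n+g+δ)·k_gold = 1.9230 − 0.16·4.9278 ≈ 1.1346.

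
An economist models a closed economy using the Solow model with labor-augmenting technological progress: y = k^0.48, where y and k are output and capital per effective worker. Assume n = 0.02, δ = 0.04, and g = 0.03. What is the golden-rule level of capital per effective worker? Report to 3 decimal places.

The effective depreciation rate is n + g + δ = 0.02 + 0.03 + 0.04 = 0.09.
Golden rule sets MPK = n+g+δ: 0.48·k^(0.48−1) = 0.09, so k_gold = (0.48/0.09)^(1/0.52) ≈ 25.0077.

k_gold ≈ 25.008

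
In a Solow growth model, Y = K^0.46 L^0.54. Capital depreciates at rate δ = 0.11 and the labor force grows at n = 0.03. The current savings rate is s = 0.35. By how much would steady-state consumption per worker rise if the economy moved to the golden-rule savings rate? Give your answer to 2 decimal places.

Δc ≈ 0.07

n + δ = 0.03 + 0.11 = 0.14.
Current steady state (s = 0.35): k* = (0.35/0.14)^(1/0.54) ≈ 5.4566, y* = 5.4566^0.46 ≈ 2.1827, c* = (1−0.35)·2.1827 ≈ 1.4187.
At the golden rule the marginal product of capital equals n+δ: 0.46·k^(0.46−1) = 0.14. Solving, k_gold = (0.46/0.14)^(1/0.54) ≈ 9.0515.
y_gold = 9.0515^0.46 ≈ 2.7548, c_gold = y_gold − 0.14·k_gold ≈ 1.4876.
Gain: Δc = 1.4876 − 1.4187 ≈ 0.0689.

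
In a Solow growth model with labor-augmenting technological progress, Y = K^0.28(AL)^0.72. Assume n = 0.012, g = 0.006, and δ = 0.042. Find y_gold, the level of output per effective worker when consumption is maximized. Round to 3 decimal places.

n + g + δ = 0.012 + 0.006 + 0.042 = 0.06.
Maximizing c = f(k) − (n+g+δ)·k gives f'(k) = n+g+δ, i.e. 0.28·k^(0.28−1) = 0.06, so k_gold = (0.28/0.06)^(1/0.72) ≈ 8.4952.
Output: y_gold = k_gold^0.28 = 8.4952^0.28 ≈ 1.8204.

y_gold ≈ 1.820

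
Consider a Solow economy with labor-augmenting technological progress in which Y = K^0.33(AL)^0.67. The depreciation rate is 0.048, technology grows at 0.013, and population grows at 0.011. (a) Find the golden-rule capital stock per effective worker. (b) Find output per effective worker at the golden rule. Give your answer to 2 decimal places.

Break-even investment rate: n + g + δ = 0.011 + 0.013 + 0.048 = 0.072.
Maximizing c = f(k) − (n+g+δ)·k gives f'(k) = n+g+δ, i.e. 0.33·k^(0.33−1) = 0.072, so k_gold = (0.33/0.072)^(1/0.67) ≈ 9.7015.
y_gold = 9.7015^0.33 ≈ 2.1167.

(a) k_gold ≈ 9.70; (b) y_gold ≈ 2.12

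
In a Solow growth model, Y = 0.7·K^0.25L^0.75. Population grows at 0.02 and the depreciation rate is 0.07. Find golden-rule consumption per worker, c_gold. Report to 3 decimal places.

c_gold ≈ 0.655

Break-even investment rate: n + δ = 0.02 + 0.07 = 0.09.
Maximizing c = f(k) − (n+δ)·k gives f'(k) = n+δ, i.e. 0.25·0.7·k^(0.25−1) = 0.09, so k_gold = (0.25·0.7/0.09)^(1/0.75) ≈ 2.4269.
y_gold = 0.7·2.4269^0.25 ≈ 0.8737.
c_gold = y_gold − (n+δ)·k_gold = 0.8737 − 0.09·2.4269 ≈ 0.6553.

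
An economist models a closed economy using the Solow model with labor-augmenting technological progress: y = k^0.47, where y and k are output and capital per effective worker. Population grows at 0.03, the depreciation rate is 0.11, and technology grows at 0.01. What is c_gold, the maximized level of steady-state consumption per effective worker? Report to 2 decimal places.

Capital per effective worker breaks even when investment replaces (n + g + δ)·k; here n + g + δ = 0.15.
Maximizing c = f(k) − (n+g+δ)·k gives f'(k) = n+g+δ, i.e. 0.47·k^(0.47−1) = 0.15, so k_gold = (0.47/0.15)^(1/0.53) ≈ 8.6270.
y_gold = 8.6270^0.47 ≈ 2.7533.
c_gold = y_gold − (n+g+δ)·k_gold = 2.7533 − 0.15·8.6270 ≈ 1.4593.

c_gold ≈ 1.46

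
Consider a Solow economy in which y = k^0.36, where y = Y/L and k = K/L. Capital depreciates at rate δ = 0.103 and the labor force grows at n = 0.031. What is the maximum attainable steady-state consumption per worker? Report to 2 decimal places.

n + δ = 0.031 + 0.103 = 0.134.
At the golden rule the marginal product of capital equals n+δ: 0.36·k^(0.36−1) = 0.134. Solving, k_gold = (0.36/0.134)^(1/0.64) ≈ 4.6840.
y_gold = 4.6840^0.36 ≈ 1.7435.
c_gold = y_gold − (n+δ)·k_gold = 1.7435 − 0.134·4.6840 ≈ 1.1158.

c_gold ≈ 1.12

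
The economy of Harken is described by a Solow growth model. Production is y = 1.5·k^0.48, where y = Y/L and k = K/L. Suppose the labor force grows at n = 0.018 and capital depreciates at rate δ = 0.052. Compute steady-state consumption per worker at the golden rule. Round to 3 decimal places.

c_gold ≈ 6.706

Break-even investment rate: n + δ = 0.018 + 0.052 = 0.07.
Maximizing c = f(k) − (n+δ)·k gives f'(k) = n+δ, i.e. 0.48·1.5·k^(0.48−1) = 0.07, so k_gold = (0.48·1.5/0.07)^(1/0.52) ≈ 88.4310.
y_gold = 1.5·88.4310^0.48 ≈ 12.8962.
c_gold = y_gold − (n+δ)·k_gold = 12.8962 − 0.07·88.4310 ≈ 6.7060.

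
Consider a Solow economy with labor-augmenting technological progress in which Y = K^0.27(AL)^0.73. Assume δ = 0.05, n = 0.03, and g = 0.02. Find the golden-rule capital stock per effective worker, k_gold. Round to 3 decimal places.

k_gold ≈ 3.899

Break-even investment rate: n + g + δ = 0.03 + 0.02 + 0.05 = 0.1.
Maximizing c = f(k) − (n+g+δ)·k gives f'(k) = n+g+δ, i.e. 0.27·k^(0.27−1) = 0.1, so k_gold = (0.27/0.1)^(1/0.73) ≈ 3.8986.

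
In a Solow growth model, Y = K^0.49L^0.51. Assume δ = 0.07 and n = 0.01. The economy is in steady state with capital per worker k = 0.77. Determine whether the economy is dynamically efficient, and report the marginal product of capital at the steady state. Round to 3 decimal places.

n + δ = 0.01 + 0.07 = 0.08.
MPK = 0.49·k^(0.49−1) = 0.49·0.77^(-0.51) ≈ 0.5599.
MPK > 0.08, so the economy is dynamically efficient (under-saving).

dynamically efficient; MPK ≈ 0.560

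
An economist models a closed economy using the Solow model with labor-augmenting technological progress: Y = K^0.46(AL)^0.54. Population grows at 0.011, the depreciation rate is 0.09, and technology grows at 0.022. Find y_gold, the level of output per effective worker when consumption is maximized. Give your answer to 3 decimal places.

The effective depreciation rate is n + g + δ = 0.011 + 0.022 + 0.09 = 0.123.
Golden rule sets MPK = n+g+δ: 0.46·k^(0.46−1) = 0.123, so k_gold = (0.46/0.123)^(1/0.54) ≈ 11.5037.
Output: y_gold = k_gold^0.46 = 11.5037^0.46 ≈ 3.0760.

y_gold ≈ 3.076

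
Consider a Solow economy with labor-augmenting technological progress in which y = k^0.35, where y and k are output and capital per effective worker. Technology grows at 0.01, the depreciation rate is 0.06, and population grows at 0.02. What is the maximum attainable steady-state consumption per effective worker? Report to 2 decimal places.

n + g + δ = 0.02 + 0.01 + 0.06 = 0.09.
Setting f'(k) = n+g+δ gives 0.35·k^(0.35−1) = 0.09, hence k_gold = (0.35/0.09)^(1/0.65) ≈ 8.0802.
y_gold = 8.0802^0.35 ≈ 2.0778.
c_gold = y_gold − (n+g+δ)·k_gold = 2.0778 − 0.09·8.0802 ≈ 1.3506.

c_gold ≈ 1.35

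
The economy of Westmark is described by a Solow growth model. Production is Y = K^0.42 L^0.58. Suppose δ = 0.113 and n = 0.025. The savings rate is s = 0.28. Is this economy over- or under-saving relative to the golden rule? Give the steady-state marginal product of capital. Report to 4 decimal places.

under-saving; MPK ≈ 0.2070

n + δ = 0.025 + 0.113 = 0.138.
Steady-state k*: s·k^0.42 = 0.138·k gives k* = (0.28/0.138)^(1/0.58) ≈ 3.3868.
MPK = 0.42·3.3868^(-0.58) ≈ 0.2070.
MPK > n+δ = 0.138, so the economy is dynamically efficient (under-saving).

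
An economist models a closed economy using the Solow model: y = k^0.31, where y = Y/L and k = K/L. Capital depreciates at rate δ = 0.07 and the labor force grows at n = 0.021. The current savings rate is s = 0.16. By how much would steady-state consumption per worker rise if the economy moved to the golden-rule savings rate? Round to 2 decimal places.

Δc ≈ 0.11

n + δ = 0.021 + 0.07 = 0.091.
Current steady state (s = 0.16): k* = (0.16/0.091)^(1/0.69) ≈ 2.2656, y* = 2.2656^0.31 ≈ 1.2886, c* = (1−0.16)·1.2886 ≈ 1.0824.
Setting f'(k) = n+δ gives 0.31·k^(0.31−1) = 0.091, hence k_gold = (0.31/0.091)^(1/0.69) ≈ 5.9085.
y_gold = 5.9085^0.31 ≈ 1.7344, c_gold = y_gold − 0.091·k_gold ≈ 1.1968.
Gain: Δc = 1.1968 − 1.0824 ≈ 0.1144.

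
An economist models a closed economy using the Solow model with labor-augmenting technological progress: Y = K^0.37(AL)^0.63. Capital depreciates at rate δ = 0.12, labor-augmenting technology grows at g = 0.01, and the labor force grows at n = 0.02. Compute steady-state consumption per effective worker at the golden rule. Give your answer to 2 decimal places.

c_gold ≈ 1.07

n + g + δ = 0.02 + 0.01 + 0.12 = 0.15.
Setting f'(k) = n+g+δ gives 0.37·k^(0.37−1) = 0.15, hence k_gold = (0.37/0.15)^(1/0.63) ≈ 4.1918.
y_gold = 4.1918^0.37 ≈ 1.6994.
c_gold = y_gold − (n+g+δ)·k_gold = 1.6994 − 0.15·4.1918 ≈ 1.0706.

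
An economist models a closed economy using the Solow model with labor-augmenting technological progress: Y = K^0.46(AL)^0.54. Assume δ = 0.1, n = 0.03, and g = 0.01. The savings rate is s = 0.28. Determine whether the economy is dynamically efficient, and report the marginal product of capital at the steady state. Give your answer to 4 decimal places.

dynamically efficient; MPK ≈ 0.2300

Break-even investment rate: n + g + δ = 0.03 + 0.01 + 0.1 = 0.14.
Steady-state k*: s·k^0.46 = 0.14·k gives k* = (0.28/0.14)^(1/0.54) ≈ 3.6096.
MPK = 0.46·3.6096^(-0.54) ≈ 0.2300.
MPK > n+g+δ = 0.14, so the economy is dynamically efficient (under-saving).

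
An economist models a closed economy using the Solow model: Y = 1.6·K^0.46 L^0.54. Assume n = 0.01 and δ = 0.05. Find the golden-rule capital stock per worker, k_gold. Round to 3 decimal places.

k_gold ≈ 103.791

n + δ = 0.01 + 0.05 = 0.06.
Golden rule sets MPK = n+δ: 0.46·1.6·k^(0.46−1) = 0.06, so k_gold = (0.46·1.6/0.06)^(1/0.54) ≈ 103.7911.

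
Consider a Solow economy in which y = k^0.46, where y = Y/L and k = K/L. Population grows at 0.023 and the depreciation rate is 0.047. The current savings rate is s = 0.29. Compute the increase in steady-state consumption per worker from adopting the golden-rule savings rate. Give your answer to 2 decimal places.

Δc ≈ 0.30

The effective depreciation rate is n + δ = 0.023 + 0.047 = 0.07.
Current steady state (s = 0.29): k* = (0.29/0.07)^(1/0.54) ≈ 13.9043, y* = 13.9043^0.46 ≈ 3.3562, c* = (1−0.29)·3.3562 ≈ 2.3829.
Setting f'(k) = n+δ gives 0.46·k^(0.46−1) = 0.07, hence k_gold = (0.46/0.07)^(1/0.54) ≈ 32.6727.
y_gold = 32.6727^0.46 ≈ 4.9719, c_gold = y_gold − 0.07·k_gold ≈ 2.6848.
Gain: Δc = 2.6848 − 2.3829 ≈ 0.3019.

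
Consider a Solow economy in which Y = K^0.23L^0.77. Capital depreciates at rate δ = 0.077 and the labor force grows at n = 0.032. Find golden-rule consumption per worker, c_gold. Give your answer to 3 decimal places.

Break-even investment rate: n + δ = 0.032 + 0.077 = 0.109.
Maximizing c = f(k) − (n+δ)·k gives f'(k) = n+δ, i.e. 0.23·k^(0.23−1) = 0.109, so k_gold = (0.23/0.109)^(1/0.77) ≈ 2.6374.
y_gold = 2.6374^0.23 ≈ 1.2499.
c_gold = y_gold − (n+δ)·k_gold = 1.2499 − 0.109·2.6374 ≈ 0.9624.

c_gold ≈ 0.962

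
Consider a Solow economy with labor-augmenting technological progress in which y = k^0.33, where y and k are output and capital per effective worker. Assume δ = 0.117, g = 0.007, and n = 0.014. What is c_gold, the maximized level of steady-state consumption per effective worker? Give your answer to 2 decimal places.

n + g + δ = 0.014 + 0.007 + 0.117 = 0.138.
Golden rule sets MPK = n+g+δ: 0.33·k^(0.33−1) = 0.138, so k_gold = (0.33/0.138)^(1/0.67) ≈ 3.6739.
y_gold = 3.6739^0.33 ≈ 1.5364.
c_gold = y_gold − (n+g+δ)·k_gold = 1.5364 − 0.138·3.6739 ≈ 1.0294.

c_gold ≈ 1.03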